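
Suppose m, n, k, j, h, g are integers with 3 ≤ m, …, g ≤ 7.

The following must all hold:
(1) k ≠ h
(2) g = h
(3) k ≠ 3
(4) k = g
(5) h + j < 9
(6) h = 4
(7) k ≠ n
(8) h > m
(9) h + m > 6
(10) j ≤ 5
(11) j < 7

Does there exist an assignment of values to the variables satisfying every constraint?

Unsatisfiable

From constraints 2 and 4, k = g = h, so k = h. But constraint 1 says k ≠ h. Contradiction.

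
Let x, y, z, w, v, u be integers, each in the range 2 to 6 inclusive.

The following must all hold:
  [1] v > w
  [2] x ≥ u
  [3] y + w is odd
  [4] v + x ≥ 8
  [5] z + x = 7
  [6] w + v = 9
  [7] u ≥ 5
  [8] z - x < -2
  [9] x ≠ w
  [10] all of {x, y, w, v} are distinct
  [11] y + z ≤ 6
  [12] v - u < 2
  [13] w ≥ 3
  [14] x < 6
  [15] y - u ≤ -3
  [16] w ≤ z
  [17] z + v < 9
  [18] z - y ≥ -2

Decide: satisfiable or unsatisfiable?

From constraints 13 and 16: z ≥ w ≥ 3. From constraints 2 and 7: x ≥ u ≥ 5. Hence z + x ≥ 8. But constraint 5 requires z + x = 7, and 7 < 8. Contradiction.

Unsatisfiable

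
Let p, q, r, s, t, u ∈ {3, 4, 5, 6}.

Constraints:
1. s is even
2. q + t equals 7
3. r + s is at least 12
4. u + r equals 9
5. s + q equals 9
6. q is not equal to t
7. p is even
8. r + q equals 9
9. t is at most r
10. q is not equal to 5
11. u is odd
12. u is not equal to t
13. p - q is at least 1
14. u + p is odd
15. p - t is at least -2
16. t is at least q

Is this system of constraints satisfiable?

Satisfiable

Take p = 4, q = 3, r = 6, s = 6, t = 4, u = 3. Then constraint 2: q + t = 7; constraint 3: r + s = 12, and every other listed constraint is also met.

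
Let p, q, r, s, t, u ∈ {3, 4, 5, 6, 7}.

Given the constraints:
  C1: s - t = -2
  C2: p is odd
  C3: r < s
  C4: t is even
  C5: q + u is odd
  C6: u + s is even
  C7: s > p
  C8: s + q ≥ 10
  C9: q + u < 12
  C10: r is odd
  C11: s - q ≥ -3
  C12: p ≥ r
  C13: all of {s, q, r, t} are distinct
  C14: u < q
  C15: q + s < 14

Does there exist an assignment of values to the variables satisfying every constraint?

Setting (p, q, r, s, t, u) = (3, 7, 3, 4, 6, 4) satisfies everything: constraint 1: s - t = -2; constraint 8: s + q = 11, and the others follow.

Satisfiable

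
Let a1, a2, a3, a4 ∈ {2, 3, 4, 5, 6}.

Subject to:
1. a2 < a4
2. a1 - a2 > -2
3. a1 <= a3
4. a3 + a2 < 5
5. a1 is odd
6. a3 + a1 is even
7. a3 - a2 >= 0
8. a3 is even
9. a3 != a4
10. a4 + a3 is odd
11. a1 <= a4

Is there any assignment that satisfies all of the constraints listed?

Constraint 8 makes a3 even and constraint 5 makes a1 odd, so a3 + a1 must be odd. Constraint 6 says a3 + a1 is even — contradiction.

Unsatisfiable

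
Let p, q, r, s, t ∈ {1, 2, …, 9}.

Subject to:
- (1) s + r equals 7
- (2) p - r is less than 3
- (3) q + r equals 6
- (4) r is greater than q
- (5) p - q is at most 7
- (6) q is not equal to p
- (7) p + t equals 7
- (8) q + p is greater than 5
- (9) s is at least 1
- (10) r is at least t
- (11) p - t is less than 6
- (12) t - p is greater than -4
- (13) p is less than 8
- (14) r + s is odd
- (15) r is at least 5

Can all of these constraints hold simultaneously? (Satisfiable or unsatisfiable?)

Satisfiable

One satisfying assignment is p = 5, q = 1, r = 5, s = 2, t = 2.
For the less obvious constraints — constraint 1: s + r = 7; constraint 2: p - r = 0; constraint 3: q + r = 6 — and the others hold by inspection.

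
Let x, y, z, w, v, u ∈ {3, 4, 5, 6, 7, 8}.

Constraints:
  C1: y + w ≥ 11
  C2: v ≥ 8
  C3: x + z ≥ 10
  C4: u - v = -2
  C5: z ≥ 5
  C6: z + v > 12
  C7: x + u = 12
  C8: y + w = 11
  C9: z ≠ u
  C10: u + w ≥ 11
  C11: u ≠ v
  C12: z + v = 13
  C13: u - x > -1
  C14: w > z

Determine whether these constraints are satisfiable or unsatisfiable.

Satisfiable

The assignment x = 6, y = 5, z = 5, w = 6, v = 8, u = 6 works:
  constraint 1 holds since y + w = 11.
  constraint 3 holds since x + z = 11.
The rest check out directly.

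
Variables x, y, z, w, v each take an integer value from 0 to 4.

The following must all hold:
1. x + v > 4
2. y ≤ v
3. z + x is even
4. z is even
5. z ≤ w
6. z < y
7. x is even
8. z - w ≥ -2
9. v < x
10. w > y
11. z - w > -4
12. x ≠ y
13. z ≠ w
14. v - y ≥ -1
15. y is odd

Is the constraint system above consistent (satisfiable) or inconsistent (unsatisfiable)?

The assignment x = 4, y = 3, z = 2, w = 4, v = 3 works:
  constraint 1 holds since x + v = 7.
  constraint 8 holds since z - w = -2.
The rest check out directly.

Satisfiable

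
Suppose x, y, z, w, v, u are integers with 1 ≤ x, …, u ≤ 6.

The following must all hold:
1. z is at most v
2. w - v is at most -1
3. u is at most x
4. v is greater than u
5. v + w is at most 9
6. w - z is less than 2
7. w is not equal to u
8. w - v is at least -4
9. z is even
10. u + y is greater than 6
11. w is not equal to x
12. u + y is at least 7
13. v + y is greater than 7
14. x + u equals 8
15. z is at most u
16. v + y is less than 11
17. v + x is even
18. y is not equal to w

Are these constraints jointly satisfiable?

Satisfiable

The assignment x = 4, y = 4, z = 4, w = 3, v = 6, u = 4 works:
  constraint 2 holds since w - v = -3.
  constraint 5 holds since v + w = 9.
  constraint 6 holds since w - z = -1.
The rest check out directly.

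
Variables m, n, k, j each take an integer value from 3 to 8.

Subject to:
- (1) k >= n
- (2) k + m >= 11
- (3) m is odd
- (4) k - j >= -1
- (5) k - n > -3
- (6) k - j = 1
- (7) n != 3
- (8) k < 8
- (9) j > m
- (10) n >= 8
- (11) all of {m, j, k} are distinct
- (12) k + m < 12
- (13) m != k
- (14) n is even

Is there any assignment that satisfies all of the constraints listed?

From constraints 1 and 10: k ≥ n and n ≥ 8, so k ≥ 8. From constraint 8: k ≤ 7. But 7 < 8, so no value of k works.

Unsatisfiable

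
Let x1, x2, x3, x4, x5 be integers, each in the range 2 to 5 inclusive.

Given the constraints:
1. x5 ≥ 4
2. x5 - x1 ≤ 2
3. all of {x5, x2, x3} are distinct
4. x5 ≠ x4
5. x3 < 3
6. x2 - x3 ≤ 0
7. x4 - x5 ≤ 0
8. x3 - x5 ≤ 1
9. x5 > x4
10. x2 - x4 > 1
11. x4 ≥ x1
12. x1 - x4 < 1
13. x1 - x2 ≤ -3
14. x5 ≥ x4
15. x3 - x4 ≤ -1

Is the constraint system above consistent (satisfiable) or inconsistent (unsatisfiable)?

Constraints 2, 6, 7, 13, and 15 give x1 − x5 ≥ -2, x5 − x4 ≥ 0, x4 − x3 ≥ 1, x3 − x2 ≥ 0, x2 − x1 ≥ 3.
Adding all 5 inequalities: the left sides telescope to 0, and the right sides sum to (-2) + 0 + 1 + 0 + 3 = 2. So 0 ≥ 2, which is false.

Unsatisfiable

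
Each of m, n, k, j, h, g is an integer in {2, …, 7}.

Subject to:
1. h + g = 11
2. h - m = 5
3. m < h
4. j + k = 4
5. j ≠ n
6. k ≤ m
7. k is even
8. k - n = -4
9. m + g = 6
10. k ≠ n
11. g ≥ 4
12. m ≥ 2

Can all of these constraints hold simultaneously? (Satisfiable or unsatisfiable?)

Satisfiable

Setting (m, n, k, j, h, g) = (2, 6, 2, 2, 7, 4) satisfies everything: constraint 1: h + g = 11; constraint 2: h - m = 5, and the others follow.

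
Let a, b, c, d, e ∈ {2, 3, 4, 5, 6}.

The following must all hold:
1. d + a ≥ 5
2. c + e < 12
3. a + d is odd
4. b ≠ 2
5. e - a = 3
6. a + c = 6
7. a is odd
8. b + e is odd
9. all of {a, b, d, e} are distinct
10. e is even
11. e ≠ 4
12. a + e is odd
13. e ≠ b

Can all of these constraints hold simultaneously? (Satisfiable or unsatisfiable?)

Try a = 3, b = 5, c = 3, d = 4, e = 6.
Check constraint 1: d + a = 7; constraint 2: c + e = 9. The remaining constraints are straightforward to verify.

Satisfiable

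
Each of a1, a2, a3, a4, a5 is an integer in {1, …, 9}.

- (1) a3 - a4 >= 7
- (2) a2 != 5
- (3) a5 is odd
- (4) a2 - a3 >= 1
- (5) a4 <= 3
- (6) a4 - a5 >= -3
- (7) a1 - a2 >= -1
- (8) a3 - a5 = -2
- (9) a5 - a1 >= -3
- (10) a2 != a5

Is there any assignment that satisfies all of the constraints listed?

Unsatisfiable

Constraints 1, 4, 6, 7, and 9 give a3 − a4 ≥ 7, a4 − a5 ≥ -3, a5 − a1 ≥ -3, a1 − a2 ≥ -1, a2 − a3 ≥ 1.
Adding all 5 inequalities: the left sides telescope to 0, and the right sides sum to 7 + (-3) + (-3) + (-1) + 1 = 1. So 0 ≥ 1, which is false.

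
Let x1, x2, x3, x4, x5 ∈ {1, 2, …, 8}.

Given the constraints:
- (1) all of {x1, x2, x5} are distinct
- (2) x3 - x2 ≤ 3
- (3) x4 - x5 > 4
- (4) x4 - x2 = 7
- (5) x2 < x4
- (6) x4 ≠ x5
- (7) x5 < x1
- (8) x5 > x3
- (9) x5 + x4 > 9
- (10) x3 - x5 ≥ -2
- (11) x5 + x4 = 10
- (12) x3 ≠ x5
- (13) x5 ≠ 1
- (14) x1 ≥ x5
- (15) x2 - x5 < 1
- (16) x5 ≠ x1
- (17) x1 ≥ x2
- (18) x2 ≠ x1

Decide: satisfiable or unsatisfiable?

Satisfiable

One satisfying assignment is x1 = 4, x2 = 1, x3 = 1, x4 = 8, x5 = 2.
For the less obvious constraints — constraint 2: x3 - x2 = 0; constraint 3: x4 - x5 = 6; constraint 4: x4 - x2 = 7 — and the others hold by inspection.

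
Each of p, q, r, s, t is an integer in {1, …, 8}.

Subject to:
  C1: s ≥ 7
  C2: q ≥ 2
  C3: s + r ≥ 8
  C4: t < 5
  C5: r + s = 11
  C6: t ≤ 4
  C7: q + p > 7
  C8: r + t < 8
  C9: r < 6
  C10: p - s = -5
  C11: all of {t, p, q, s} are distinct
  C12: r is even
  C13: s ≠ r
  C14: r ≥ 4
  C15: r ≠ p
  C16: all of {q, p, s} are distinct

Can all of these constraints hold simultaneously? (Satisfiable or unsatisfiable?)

Satisfiable

One satisfying assignment is p = 2, q = 8, r = 4, s = 7, t = 1.
For the less obvious constraints — constraint 3: s + r = 11; constraint 5: r + s = 11; constraint 7: q + p = 10 — and the others hold by inspection.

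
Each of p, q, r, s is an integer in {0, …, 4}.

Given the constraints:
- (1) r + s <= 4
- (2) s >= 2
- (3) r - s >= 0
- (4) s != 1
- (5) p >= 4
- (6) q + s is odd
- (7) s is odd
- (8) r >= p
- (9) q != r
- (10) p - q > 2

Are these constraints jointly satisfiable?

Unsatisfiable

From constraints 5 and 8: r ≥ p ≥ 4. From constraint 2: s ≥ 2. Hence r + s ≥ 6. But constraint 1 requires r + s ≤ 4, and 4 < 6. Contradiction.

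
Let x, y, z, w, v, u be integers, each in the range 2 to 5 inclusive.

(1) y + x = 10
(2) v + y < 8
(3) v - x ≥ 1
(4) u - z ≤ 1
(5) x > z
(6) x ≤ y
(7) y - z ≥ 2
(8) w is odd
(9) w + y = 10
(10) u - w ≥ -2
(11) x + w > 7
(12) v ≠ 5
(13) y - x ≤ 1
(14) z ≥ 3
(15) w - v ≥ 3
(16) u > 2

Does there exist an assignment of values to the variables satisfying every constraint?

Unsatisfiable

Constraints 3, 4, 7, 10, 13, and 15 give v − x ≥ 1, x − y ≥ -1, y − z ≥ 2, z − u ≥ -1, u − w ≥ -2, w − v ≥ 3.
Adding all 6 inequalities: the left sides telescope to 0, and the right sides sum to 1 + (-1) + 2 + (-1) + (-2) + 3 = 2. So 0 ≥ 2, which is false.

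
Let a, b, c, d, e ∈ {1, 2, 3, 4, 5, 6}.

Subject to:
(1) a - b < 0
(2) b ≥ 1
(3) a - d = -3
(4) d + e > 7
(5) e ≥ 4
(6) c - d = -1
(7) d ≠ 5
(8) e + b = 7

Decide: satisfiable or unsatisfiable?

Setting (a, b, c, d, e) = (1, 2, 3, 4, 5) satisfies everything: constraint 1: a - b = -1; constraint 3: a - d = -3; constraint 4: d + e = 9, and the others follow.

Satisfiable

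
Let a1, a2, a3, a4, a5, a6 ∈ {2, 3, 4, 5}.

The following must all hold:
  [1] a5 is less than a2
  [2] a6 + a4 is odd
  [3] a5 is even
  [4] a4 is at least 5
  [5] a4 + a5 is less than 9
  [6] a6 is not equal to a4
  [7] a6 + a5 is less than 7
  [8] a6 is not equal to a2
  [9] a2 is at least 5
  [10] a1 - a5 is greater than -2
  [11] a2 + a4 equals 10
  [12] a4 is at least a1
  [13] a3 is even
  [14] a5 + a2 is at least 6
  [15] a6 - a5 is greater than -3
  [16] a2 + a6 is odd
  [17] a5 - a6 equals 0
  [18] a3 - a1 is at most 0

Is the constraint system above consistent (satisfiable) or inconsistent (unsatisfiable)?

Satisfiable

Try a1 = 2, a2 = 5, a3 = 2, a4 = 5, a5 = 2, a6 = 2.
Check constraint 5: a4 + a5 = 7; constraint 7: a6 + a5 = 4. The remaining constraints are straightforward to verify.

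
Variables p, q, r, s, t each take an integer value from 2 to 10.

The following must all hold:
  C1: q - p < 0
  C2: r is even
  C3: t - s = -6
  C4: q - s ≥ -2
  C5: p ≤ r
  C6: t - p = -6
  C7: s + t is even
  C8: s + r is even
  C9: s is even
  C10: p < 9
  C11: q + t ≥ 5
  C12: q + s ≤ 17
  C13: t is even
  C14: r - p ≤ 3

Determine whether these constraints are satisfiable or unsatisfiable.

Satisfiable

The assignment p = 8, q = 6, r = 8, s = 8, t = 2 works:
  constraint 1 holds since q - p = -2.
  constraint 3 holds since t - s = -6.
The rest check out directly.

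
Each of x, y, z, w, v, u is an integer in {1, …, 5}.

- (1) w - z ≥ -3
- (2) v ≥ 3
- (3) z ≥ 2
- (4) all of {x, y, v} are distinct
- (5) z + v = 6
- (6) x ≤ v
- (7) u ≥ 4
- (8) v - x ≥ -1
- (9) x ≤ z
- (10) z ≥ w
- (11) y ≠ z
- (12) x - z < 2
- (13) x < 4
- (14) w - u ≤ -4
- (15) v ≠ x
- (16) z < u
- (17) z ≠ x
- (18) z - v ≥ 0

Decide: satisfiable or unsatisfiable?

Take x = 2, y = 5, z = 3, w = 1, v = 3, u = 5. Then constraint 1: w - z = -2; constraint 5: z + v = 6; constraint 8: v - x = 1, and every other listed constraint is also met.

Satisfiable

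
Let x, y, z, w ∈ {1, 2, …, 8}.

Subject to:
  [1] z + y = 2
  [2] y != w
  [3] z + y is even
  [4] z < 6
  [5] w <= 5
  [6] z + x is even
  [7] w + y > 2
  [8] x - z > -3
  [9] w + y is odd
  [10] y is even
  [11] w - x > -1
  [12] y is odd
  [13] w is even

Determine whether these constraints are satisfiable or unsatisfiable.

Constraint 13 makes w even and constraint 10 makes y even, so w + y must be even. Constraint 9 says w + y is odd — contradiction.

Unsatisfiable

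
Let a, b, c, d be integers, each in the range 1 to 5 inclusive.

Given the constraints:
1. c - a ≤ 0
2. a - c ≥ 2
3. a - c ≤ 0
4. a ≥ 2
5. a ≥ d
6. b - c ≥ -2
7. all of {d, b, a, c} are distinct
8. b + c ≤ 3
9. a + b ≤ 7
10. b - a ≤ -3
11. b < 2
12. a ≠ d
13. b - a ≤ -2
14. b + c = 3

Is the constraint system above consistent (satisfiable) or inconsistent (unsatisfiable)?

Unsatisfiable

Constraints 3, 6, and 10 give a − b ≥ 3, b − c ≥ -2, c − a ≥ 0.
Adding all 3 inequalities: the left sides telescope to 0, and the right sides sum to 3 + (-2) + 0 = 1. So 0 ≥ 1, which is false.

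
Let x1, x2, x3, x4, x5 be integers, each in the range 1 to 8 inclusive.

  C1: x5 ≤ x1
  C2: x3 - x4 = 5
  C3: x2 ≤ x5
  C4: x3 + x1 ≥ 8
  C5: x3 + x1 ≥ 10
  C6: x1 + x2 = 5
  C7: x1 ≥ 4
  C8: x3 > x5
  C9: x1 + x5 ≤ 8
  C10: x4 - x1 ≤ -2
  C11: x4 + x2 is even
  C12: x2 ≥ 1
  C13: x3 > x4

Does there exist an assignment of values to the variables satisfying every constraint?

One satisfying assignment is x1 = 4, x2 = 1, x3 = 6, x4 = 1, x5 = 2.
For the less obvious constraints — constraint 2: x3 - x4 = 5; constraint 4: x3 + x1 = 10; constraint 5: x3 + x1 = 10 — and the others hold by inspection.

Satisfiable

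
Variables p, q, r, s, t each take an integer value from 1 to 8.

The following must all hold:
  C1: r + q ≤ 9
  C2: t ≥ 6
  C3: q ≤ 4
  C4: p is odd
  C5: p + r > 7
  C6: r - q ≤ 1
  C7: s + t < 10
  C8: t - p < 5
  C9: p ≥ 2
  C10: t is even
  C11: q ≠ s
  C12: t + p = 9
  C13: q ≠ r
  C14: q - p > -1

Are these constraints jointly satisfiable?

Satisfiable

The assignment p = 3, q = 4, r = 5, s = 1, t = 6 works:
  constraint 1 holds since r + q = 9.
  constraint 5 holds since p + r = 8.
The rest check out directly.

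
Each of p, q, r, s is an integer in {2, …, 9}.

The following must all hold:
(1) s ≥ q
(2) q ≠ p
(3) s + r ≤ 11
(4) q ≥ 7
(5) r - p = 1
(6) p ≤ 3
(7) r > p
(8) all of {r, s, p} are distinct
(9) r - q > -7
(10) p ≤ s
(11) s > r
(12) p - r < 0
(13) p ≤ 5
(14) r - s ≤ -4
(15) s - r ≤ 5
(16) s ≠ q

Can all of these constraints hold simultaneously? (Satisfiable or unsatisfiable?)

Satisfiable

Try p = 2, q = 7, r = 3, s = 8.
Check constraint 3: s + r = 11; constraint 5: r - p = 1; constraint 9: r - q = -4. The remaining constraints are straightforward to verify.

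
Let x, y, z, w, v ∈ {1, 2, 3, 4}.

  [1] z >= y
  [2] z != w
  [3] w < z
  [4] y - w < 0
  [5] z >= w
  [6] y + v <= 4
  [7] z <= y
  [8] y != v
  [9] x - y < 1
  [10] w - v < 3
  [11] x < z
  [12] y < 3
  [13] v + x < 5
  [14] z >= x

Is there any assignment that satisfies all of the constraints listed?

Unsatisfiable

Constraints 3, 4, and 7 give y < w, w < z, z ≤ y. Chaining: y < w < z ≤ y, which forces y < y — impossible.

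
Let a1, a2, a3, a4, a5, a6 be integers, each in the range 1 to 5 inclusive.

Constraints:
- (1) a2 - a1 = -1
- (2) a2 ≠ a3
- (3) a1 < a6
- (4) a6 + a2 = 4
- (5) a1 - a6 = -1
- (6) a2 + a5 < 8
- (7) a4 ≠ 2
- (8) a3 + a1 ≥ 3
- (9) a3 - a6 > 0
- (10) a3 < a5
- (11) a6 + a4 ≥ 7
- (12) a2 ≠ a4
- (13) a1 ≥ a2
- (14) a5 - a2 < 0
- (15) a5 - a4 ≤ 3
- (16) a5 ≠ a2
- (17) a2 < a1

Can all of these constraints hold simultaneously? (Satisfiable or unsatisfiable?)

Unsatisfiable

Constraints 3, 9, 10, 14, and 17 give a3 < a5, a5 < a2, a2 < a1, a1 < a6, a6 < a3. Chaining: a3 < a5 < a2 < a1 < a6 < a3, which forces a3 < a3 — impossible.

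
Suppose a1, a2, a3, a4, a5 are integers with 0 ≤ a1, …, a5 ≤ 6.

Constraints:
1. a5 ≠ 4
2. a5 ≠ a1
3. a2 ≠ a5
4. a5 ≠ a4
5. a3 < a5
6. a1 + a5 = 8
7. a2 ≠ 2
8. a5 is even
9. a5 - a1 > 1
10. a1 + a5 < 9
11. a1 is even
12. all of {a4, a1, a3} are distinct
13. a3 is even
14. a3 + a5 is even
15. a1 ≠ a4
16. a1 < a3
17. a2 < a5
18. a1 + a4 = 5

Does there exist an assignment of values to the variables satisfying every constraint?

Try a1 = 2, a2 = 5, a3 = 4, a4 = 3, a5 = 6.
Check constraint 6: a1 + a5 = 8; constraint 9: a5 - a1 = 4. The remaining constraints are straightforward to verify.

Satisfiable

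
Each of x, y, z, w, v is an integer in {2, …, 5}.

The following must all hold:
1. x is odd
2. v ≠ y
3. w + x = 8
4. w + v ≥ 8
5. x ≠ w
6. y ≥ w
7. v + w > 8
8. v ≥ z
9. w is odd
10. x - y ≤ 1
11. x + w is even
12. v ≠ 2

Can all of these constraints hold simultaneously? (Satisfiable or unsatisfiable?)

One satisfying assignment is x = 3, y = 5, z = 4, w = 5, v = 4.
For the less obvious constraints — constraint 3: w + x = 8; constraint 4: w + v = 9; constraint 7: v + w = 9 — and the others hold by inspection.

Satisfiable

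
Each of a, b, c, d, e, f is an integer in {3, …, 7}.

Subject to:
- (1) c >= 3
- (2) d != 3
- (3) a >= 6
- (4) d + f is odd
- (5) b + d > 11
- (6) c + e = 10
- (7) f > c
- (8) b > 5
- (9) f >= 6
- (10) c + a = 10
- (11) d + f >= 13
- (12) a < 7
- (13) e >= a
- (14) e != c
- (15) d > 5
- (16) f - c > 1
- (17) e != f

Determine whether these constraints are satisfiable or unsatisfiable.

Satisfiable

Take a = 6, b = 6, c = 4, d = 6, e = 6, f = 7. Then constraint 5: b + d = 12; constraint 6: c + e = 10, and every other listed constraint is also met.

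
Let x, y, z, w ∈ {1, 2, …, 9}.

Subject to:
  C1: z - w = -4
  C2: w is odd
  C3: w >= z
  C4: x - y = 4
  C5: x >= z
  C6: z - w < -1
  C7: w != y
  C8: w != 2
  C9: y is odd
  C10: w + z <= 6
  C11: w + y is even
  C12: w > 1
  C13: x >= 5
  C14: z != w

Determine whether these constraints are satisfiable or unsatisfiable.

Satisfiable

Take x = 7, y = 3, z = 1, w = 5. Then constraint 1: z - w = -4; constraint 4: x - y = 4; constraint 6: z - w = -4, and every other listed constraint is also met.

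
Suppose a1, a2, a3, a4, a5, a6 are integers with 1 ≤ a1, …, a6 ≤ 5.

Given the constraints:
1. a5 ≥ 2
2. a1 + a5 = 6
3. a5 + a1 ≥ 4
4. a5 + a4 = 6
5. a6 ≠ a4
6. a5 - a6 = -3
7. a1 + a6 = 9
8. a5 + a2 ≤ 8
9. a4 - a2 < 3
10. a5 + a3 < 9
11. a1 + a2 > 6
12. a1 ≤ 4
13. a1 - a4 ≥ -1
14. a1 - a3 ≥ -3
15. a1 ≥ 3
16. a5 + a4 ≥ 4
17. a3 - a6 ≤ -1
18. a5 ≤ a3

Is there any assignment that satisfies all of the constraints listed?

Satisfiable

One satisfying assignment is a1 = 4, a2 = 4, a3 = 4, a4 = 4, a5 = 2, a6 = 5.
For the less obvious constraints — constraint 2: a1 + a5 = 6; constraint 3: a5 + a1 = 6 — and the others hold by inspection.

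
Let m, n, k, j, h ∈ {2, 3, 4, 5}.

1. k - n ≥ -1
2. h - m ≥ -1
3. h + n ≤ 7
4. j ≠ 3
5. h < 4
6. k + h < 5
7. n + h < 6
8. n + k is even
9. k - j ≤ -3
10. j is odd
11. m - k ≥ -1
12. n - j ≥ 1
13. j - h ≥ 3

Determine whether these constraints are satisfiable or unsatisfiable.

Constraints 1, 2, 11, 12, and 13 give h − m ≥ -1, m − k ≥ -1, k − n ≥ -1, n − j ≥ 1, j − h ≥ 3.
Adding all 5 inequalities: the left sides telescope to 0, and the right sides sum to (-1) + (-1) + (-1) + 1 + 3 = 1. So 0 ≥ 1, which is false.

Unsatisfiable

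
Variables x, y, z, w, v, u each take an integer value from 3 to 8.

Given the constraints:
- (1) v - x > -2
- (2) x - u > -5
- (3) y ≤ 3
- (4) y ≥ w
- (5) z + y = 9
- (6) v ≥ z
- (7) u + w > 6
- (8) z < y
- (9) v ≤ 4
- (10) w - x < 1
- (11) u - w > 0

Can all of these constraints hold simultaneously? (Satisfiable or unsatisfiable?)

Unsatisfiable

From constraints 6 and 9: z ≤ v ≤ 4. From constraint 3: y ≤ 3. Hence z + y ≤ 7. But constraint 5 requires z + y = 9, and 9 > 7. Contradiction.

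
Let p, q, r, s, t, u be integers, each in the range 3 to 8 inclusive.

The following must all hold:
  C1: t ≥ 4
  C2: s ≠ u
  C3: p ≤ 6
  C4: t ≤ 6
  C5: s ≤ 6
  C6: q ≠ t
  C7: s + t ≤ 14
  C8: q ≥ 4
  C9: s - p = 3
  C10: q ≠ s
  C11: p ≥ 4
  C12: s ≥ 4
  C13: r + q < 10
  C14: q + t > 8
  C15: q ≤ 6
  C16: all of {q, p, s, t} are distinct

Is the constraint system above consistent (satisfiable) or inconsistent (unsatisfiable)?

Constraints 1, 3, 4, 5, 8, 11, 12, and 15 confine each of q, p, s, t to the 3 values {4, …, 6}.
Constraint 16 requires all 4 of them to be distinct, but only 3 values are available — impossible by the pigeonhole principle.

Unsatisfiable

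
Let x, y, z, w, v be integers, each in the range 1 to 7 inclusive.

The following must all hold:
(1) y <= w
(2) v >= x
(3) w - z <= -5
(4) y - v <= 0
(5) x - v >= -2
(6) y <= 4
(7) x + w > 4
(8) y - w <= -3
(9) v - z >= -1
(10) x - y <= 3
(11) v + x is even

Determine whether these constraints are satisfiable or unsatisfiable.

Constraints 3, 5, 8, 9, and 10 give y − x ≥ -3, x − v ≥ -2, v − z ≥ -1, z − w ≥ 5, w − y ≥ 3.
Adding all 5 inequalities: the left sides telescope to 0, and the right sides sum to (-3) + (-2) + (-1) + 5 + 3 = 2. So 0 ≥ 2, which is false.

Unsatisfiable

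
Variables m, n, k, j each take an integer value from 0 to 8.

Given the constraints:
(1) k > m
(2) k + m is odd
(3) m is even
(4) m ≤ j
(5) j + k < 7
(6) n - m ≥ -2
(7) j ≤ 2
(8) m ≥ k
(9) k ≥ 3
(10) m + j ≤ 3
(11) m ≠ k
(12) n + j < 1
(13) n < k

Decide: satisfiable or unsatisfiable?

From constraints 8 and 9: m ≥ k and k ≥ 3, so m ≥ 3. From constraints 4 and 7: m ≤ j and j ≤ 2, so m ≤ 2. But 2 < 3, so no value of m works.

Unsatisfiable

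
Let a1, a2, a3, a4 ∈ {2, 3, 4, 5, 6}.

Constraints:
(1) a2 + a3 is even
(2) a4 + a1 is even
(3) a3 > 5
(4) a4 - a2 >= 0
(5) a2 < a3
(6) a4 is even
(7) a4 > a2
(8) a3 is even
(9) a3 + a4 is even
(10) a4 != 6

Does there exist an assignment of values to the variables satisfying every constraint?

One satisfying assignment is a1 = 4, a2 = 2, a3 = 6, a4 = 4.
For the less obvious constraints — constraint 1: a2 + a3 = 8 is even; constraint 4: a4 - a2 = 2 — and the others hold by inspection.

Satisfiable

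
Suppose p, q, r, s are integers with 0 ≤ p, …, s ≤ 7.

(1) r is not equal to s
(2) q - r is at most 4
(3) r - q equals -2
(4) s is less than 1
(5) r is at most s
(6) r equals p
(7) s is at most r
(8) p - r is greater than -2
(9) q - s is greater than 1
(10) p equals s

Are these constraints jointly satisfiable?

From constraints 6 and 10, r = p = s, so r = s. But constraint 1 says r ≠ s. Contradiction.

Unsatisfiable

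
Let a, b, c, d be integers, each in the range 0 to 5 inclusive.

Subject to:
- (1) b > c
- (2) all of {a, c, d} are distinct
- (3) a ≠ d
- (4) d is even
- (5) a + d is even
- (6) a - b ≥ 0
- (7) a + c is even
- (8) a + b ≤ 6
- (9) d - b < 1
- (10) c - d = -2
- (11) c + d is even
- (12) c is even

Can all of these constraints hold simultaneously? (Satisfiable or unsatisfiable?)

Satisfiable

Take a = 4, b = 2, c = 0, d = 2. Then constraint 6: a - b = 2; constraint 8: a + b = 6, and every other listed constraint is also met.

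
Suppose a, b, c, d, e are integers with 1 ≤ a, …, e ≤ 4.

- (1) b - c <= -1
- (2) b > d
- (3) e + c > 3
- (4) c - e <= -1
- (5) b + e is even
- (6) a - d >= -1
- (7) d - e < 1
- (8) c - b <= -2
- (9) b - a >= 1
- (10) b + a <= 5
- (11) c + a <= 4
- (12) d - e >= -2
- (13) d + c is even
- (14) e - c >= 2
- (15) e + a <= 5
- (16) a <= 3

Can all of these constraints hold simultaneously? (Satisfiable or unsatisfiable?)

Constraints 1, 6, 9, 12, and 14 give b − a ≥ 1, a − d ≥ -1, d − e ≥ -2, e − c ≥ 2, c − b ≥ 1.
Adding all 5 inequalities: the left sides telescope to 0, and the right sides sum to 1 + (-1) + (-2) + 2 + 1 = 1. So 0 ≥ 1, which is false.

Unsatisfiable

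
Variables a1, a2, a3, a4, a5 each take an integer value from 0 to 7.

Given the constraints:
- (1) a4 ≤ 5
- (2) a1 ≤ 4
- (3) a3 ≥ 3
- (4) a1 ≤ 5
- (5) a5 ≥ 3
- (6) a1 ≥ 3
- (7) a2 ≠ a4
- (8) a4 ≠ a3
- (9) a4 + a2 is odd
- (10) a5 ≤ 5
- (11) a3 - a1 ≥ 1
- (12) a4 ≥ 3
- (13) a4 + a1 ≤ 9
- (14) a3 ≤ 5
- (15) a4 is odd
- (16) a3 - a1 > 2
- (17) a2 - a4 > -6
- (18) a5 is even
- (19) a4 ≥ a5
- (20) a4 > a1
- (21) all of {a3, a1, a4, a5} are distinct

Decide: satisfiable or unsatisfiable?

Unsatisfiable

Constraints 1, 3, 4, 5, 6, 10, 12, and 14 confine each of a3, a1, a4, a5 to the 3 values {3, …, 5}.
Constraint 21 requires all 4 of them to be distinct, but only 3 values are available — impossible by the pigeonhole principle.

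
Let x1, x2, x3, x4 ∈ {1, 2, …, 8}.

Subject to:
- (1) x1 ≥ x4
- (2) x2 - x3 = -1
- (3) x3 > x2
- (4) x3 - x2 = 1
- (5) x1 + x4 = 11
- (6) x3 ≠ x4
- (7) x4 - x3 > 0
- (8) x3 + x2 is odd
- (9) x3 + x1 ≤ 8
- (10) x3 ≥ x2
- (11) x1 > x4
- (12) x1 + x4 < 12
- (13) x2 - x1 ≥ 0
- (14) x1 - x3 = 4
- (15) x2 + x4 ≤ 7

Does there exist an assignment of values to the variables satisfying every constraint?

Constraints 3, 7, 11, and 13 give x1 ≤ x2, x2 < x3, x3 < x4, x4 < x1. Chaining: x1 ≤ x2 < x3 < x4 < x1, which forces x1 < x1 — impossible.

Unsatisfiable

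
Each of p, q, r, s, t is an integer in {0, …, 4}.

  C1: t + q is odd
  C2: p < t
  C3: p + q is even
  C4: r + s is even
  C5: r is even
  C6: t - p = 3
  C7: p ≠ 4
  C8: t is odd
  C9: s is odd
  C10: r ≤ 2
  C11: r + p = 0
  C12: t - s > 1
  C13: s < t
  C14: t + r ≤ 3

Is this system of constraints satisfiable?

Unsatisfiable

Constraint 5 makes r even and constraint 9 makes s odd, so r + s must be odd. Constraint 4 says r + s is even — contradiction.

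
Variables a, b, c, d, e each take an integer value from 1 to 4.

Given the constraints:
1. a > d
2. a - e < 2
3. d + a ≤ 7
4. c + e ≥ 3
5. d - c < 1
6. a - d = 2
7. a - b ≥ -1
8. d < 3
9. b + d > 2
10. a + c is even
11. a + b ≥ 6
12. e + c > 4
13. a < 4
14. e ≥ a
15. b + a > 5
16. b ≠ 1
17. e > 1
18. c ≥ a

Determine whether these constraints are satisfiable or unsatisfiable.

Satisfiable

The assignment a = 3, b = 3, c = 3, d = 1, e = 3 works:
  constraint 2 holds since a - e = 0.
  constraint 3 holds since d + a = 4.
The rest check out directly.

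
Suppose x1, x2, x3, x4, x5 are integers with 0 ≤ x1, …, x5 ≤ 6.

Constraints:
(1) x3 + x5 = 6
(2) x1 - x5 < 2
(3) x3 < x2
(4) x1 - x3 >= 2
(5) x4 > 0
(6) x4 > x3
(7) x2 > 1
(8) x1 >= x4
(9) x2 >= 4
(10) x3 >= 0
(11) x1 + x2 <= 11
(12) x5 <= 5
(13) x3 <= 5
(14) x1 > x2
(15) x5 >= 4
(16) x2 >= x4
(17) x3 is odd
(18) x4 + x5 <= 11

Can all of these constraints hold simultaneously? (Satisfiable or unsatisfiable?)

Satisfiable

The assignment x1 = 6, x2 = 5, x3 = 1, x4 = 5, x5 = 5 works:
  constraint 1 holds since x3 + x5 = 6.
  constraint 2 holds since x1 - x5 = 1.
  constraint 4 holds since x1 - x3 = 5.
The rest check out directly.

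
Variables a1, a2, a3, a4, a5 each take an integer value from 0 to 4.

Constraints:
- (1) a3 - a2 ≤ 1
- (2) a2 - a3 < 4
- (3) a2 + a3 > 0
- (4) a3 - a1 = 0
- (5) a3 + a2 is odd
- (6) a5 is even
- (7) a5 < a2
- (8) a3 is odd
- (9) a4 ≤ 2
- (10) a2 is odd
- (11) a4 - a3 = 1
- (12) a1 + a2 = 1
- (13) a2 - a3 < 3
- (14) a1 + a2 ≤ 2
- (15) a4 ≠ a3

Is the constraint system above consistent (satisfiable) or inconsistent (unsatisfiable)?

Constraint 8 makes a3 odd and constraint 10 makes a2 odd, so a3 + a2 must be even. Constraint 5 says a3 + a2 is odd — contradiction.

Unsatisfiable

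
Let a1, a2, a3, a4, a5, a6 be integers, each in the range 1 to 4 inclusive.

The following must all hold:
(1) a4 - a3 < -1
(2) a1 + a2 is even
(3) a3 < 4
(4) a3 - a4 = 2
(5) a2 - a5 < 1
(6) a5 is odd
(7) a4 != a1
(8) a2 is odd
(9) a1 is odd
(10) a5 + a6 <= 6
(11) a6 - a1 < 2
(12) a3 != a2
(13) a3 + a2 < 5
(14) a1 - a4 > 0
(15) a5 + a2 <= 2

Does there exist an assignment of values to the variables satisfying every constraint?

Satisfiable

Try a1 = 3, a2 = 1, a3 = 3, a4 = 1, a5 = 1, a6 = 3.
Check constraint 1: a4 - a3 = -2; constraint 4: a3 - a4 = 2; constraint 5: a2 - a5 = 0. The remaining constraints are straightforward to verify.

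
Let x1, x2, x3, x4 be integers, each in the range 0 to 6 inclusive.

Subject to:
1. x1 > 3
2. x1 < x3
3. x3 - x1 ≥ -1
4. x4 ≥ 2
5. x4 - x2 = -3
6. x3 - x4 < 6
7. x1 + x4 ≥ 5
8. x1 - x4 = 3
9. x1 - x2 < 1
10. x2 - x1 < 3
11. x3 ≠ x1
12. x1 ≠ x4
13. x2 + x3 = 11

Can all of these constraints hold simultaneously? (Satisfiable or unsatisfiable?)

Satisfiable

Setting (x1, x2, x3, x4) = (5, 5, 6, 2) satisfies everything: constraint 3: x3 - x1 = 1; constraint 5: x4 - x2 = -3; constraint 6: x3 - x4 = 4, and the others follow.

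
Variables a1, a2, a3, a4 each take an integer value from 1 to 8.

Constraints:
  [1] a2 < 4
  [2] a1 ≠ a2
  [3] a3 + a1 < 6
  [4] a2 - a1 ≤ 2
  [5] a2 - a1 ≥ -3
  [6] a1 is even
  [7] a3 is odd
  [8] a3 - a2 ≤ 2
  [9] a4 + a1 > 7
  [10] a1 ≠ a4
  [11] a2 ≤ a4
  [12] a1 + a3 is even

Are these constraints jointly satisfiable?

Unsatisfiable

Constraint 6 makes a1 even and constraint 7 makes a3 odd, so a1 + a3 must be odd. Constraint 12 says a1 + a3 is even — contradiction.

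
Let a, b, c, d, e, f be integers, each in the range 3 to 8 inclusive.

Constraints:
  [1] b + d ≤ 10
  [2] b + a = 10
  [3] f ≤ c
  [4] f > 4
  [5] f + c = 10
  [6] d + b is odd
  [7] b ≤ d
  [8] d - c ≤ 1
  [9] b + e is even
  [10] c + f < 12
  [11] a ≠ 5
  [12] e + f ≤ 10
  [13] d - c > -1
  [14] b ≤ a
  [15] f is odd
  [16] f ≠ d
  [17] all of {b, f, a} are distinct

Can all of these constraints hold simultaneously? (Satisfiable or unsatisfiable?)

The assignment a = 7, b = 3, c = 5, d = 6, e = 3, f = 5 works:
  constraint 1 holds since b + d = 9.
  constraint 2 holds since b + a = 10.
  constraint 5 holds since f + c = 10.
The rest check out directly.

Satisfiable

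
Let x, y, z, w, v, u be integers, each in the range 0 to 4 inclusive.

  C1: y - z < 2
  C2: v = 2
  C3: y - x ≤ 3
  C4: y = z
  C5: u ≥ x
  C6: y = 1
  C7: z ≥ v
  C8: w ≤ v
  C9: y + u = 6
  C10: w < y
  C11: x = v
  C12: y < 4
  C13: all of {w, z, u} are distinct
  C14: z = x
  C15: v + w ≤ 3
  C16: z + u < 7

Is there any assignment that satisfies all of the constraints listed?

Constraint 6 fixes y = 1 and constraint 2 fixes v = 2. Constraints 4, 11, and 14 give y = z = x = v, so y = v. But 1 ≠ 2 — contradiction.

Unsatisfiable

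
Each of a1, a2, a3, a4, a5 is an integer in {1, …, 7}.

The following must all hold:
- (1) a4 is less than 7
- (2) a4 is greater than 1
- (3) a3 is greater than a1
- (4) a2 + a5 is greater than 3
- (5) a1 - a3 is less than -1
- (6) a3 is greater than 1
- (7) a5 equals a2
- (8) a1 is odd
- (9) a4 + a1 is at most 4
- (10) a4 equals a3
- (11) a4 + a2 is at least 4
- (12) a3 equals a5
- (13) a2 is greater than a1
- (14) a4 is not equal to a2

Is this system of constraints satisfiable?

From constraints 7, 10, and 12, a4 = a3 = a5 = a2, so a4 = a2. But constraint 14 says a4 ≠ a2. Contradiction.

Unsatisfiable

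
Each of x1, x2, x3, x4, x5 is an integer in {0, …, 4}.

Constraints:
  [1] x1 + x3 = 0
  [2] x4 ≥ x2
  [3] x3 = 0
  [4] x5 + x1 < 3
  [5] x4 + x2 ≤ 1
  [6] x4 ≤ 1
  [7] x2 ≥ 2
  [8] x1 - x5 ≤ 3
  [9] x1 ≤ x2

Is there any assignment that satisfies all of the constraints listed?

From constraint 7: x2 ≥ 2. From constraints 2 and 6: x2 ≤ x4 and x4 ≤ 1, so x2 ≤ 1. But 1 < 2, so no value of x2 works.

Unsatisfiable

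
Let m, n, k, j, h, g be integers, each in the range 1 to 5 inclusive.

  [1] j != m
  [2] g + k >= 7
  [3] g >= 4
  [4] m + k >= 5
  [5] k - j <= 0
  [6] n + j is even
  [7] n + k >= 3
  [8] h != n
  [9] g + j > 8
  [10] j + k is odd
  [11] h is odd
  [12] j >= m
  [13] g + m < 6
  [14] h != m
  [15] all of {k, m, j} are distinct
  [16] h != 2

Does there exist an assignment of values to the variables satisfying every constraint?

Try m = 1, n = 1, k = 4, j = 5, h = 5, g = 4.
Check constraint 2: g + k = 8; constraint 4: m + k = 5. The remaining constraints are straightforward to verify.

Satisfiable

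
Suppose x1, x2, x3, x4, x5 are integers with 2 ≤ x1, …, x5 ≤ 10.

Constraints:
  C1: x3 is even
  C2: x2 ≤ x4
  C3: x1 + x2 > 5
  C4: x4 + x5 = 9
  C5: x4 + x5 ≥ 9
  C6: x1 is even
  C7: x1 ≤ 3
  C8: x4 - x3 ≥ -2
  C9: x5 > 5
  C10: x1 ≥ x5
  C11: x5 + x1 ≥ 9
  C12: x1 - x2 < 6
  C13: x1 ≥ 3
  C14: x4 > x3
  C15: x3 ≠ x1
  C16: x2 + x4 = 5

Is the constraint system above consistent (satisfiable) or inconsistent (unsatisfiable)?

From constraint 9: x5 ≥ 6. From constraints 7 and 10: x5 ≤ x1 and x1 ≤ 3, so x5 ≤ 3. But 3 < 6, so no value of x5 works.

Unsatisfiable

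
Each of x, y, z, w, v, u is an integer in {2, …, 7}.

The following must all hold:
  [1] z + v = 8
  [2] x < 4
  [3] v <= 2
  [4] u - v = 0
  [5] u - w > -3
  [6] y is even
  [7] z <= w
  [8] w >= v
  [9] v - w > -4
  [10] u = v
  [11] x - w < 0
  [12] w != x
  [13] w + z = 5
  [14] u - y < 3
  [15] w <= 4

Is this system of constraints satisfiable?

Unsatisfiable

From constraints 7 and 15: z ≤ w ≤ 4. From constraint 3: v ≤ 2. Hence z + v ≤ 6. But constraint 1 requires z + v = 8, and 8 > 6. Contradiction.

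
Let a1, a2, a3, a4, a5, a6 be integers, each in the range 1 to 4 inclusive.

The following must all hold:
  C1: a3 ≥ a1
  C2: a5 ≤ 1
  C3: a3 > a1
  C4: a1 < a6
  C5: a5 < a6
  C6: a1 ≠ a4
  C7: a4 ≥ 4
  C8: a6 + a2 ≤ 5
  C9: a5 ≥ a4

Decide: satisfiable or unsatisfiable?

Unsatisfiable

From constraints 7 and 9: a5 ≥ a4 and a4 ≥ 4, so a5 ≥ 4. From constraint 2: a5 ≤ 1. But 1 < 4, so no value of a5 works.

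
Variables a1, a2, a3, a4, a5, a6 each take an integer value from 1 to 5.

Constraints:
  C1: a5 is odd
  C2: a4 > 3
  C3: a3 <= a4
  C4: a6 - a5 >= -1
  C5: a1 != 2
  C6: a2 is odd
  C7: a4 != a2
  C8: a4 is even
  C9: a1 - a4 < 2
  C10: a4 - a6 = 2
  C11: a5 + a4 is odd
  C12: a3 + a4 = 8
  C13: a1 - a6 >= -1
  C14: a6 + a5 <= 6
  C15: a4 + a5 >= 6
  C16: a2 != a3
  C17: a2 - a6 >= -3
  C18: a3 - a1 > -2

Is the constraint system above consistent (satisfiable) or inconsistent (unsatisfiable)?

Satisfiable

Try a1 = 3, a2 = 1, a3 = 4, a4 = 4, a5 = 3, a6 = 2.
Check constraint 4: a6 - a5 = -1; constraint 9: a1 - a4 = -1. The remaining constraints are straightforward to verify.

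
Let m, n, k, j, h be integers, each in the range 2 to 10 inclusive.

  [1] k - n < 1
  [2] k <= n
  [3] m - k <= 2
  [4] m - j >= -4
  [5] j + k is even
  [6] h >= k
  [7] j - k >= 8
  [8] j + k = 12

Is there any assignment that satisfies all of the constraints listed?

Constraints 3, 4, and 7 give k − m ≥ -2, m − j ≥ -4, j − k ≥ 8.
Adding all 3 inequalities: the left sides telescope to 0, and the right sides sum to (-2) + (-4) + 8 = 2. So 0 ≥ 2, which is false.

Unsatisfiable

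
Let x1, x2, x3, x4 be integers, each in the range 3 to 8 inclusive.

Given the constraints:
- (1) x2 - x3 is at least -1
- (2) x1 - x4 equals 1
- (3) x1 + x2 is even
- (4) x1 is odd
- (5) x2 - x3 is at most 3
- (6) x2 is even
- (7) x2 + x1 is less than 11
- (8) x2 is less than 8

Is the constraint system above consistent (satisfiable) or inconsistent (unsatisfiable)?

Constraint 4 makes x1 odd and constraint 6 makes x2 even, so x1 + x2 must be odd. Constraint 3 says x1 + x2 is even — contradiction.

Unsatisfiable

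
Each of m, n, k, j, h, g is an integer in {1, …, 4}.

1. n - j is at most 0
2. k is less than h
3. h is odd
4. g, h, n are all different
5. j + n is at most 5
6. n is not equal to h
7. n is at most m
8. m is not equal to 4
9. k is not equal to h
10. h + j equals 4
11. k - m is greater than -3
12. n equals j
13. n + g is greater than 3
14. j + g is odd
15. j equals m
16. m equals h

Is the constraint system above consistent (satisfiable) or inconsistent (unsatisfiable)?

Unsatisfiable

From constraints 12, 15, and 16, n = j = m = h, so n = h. But constraint 6 says n ≠ h. Contradiction.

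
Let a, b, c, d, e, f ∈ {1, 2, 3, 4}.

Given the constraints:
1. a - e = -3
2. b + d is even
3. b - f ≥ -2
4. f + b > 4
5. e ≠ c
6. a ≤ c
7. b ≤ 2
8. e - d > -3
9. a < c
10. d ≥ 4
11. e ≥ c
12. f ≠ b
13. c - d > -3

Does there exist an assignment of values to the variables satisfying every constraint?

Try a = 1, b = 2, c = 3, d = 4, e = 4, f = 4.
Check constraint 1: a - e = -3; constraint 3: b - f = -2; constraint 4: f + b = 6. The remaining constraints are straightforward to verify.

Satisfiable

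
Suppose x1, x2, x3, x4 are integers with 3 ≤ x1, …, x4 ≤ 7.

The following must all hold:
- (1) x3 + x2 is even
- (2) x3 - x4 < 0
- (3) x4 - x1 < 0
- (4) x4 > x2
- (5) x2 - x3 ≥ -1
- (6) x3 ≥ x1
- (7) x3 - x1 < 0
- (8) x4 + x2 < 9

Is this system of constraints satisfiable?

Unsatisfiable

Constraints 2, 3, and 6 give x3 < x4, x4 < x1, x1 ≤ x3. Chaining: x3 < x4 < x1 ≤ x3, which forces x3 < x3 — impossible.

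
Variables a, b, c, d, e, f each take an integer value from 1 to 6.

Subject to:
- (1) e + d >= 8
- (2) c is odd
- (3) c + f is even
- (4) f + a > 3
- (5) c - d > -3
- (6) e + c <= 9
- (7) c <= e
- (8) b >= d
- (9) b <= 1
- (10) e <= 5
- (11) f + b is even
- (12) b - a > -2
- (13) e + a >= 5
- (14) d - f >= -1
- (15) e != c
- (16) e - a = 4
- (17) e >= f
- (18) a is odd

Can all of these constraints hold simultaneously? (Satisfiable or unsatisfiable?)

From constraint 10: e ≤ 5. From constraints 8 and 9: d ≤ b ≤ 1. Hence e + d ≤ 6. But constraint 1 requires e + d ≥ 8, and 8 > 6. Contradiction.

Unsatisfiable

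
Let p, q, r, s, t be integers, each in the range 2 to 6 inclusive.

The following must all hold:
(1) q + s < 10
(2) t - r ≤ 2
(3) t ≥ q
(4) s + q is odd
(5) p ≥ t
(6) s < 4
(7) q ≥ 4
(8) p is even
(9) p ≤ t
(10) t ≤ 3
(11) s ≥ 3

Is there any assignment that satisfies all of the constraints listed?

From constraints 3 and 7: t ≥ q and q ≥ 4, so t ≥ 4. From constraint 10: t ≤ 3. But 3 < 4, so no value of t works.

Unsatisfiable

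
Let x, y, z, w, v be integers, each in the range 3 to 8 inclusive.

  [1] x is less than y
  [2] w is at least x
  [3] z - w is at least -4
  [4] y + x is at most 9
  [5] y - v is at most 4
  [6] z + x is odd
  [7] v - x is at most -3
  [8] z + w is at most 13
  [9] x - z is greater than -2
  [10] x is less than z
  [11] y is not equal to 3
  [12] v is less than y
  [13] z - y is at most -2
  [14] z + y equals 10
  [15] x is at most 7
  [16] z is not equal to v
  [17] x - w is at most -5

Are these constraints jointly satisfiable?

Unsatisfiable

Constraints 3, 5, 7, 13, and 17 give x − v ≥ 3, v − y ≥ -4, y − z ≥ 2, z − w ≥ -4, w − x ≥ 5.
Adding all 5 inequalities: the left sides telescope to 0, and the right sides sum to 3 + (-4) + 2 + (-4) + 5 = 2. So 0 ≥ 2, which is false.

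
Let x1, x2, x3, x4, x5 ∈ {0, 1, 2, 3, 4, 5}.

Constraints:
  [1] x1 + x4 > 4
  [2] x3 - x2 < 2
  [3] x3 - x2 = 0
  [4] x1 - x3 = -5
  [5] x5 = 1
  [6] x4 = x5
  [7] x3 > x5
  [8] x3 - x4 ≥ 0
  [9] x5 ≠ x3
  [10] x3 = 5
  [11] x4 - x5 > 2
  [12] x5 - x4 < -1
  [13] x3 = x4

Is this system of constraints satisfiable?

Unsatisfiable

Constraint 10 fixes x3 = 5 and constraint 5 fixes x5 = 1. Constraints 6 and 13 give x3 = x4 = x5, so x3 = x5. But 5 ≠ 1 — contradiction.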